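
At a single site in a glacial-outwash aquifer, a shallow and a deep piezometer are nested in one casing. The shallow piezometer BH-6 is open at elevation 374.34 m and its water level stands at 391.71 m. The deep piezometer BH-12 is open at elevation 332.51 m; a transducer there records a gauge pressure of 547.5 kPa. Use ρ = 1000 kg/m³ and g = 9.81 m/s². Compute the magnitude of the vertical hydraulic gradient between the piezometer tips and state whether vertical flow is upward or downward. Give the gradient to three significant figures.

Total head at BH-6: h = 391.71 m (water level in the standpipe).
Pressure head at BH-12: ψ = P/(ρg) = 547.5×1000 / (1000 × 9.81) = 55.81 m.
Total head at BH-12: h = z + ψ = 332.51 + 55.81 = 388.32 m.
Δh = h(BH-6) − h(BH-12) = 391.71 − 388.32 = 3.39 m.
Vertical separation Δz = 374.34 − 332.51 = 41.83 m.
|i_v| = |Δh| / Δz = 3.39 / 41.83 = 0.0810.
Head is higher in the shallow piezometer, so vertical flow is downward (recharge condition).

|i_v| ≈ 0.0810; vertical flow is downward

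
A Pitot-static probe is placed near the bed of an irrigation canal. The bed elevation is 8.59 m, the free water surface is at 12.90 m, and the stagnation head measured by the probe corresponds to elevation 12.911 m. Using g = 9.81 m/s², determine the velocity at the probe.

Near the bed, under hydrostatic conditions, the piezometric head (z + ψ) equals the free-surface elevation, 12.90 m.
Velocity head = total − piezometric = 12.911 − 12.90 = 0.011 m.
v = √(2g·h_v) = √(2 × 9.81 × 0.011) = 0.465 m/s.

v ≈ 0.465 m/s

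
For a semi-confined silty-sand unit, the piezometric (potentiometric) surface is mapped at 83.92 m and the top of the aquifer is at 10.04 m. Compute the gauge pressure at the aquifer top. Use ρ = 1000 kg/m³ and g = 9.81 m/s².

P ≈ 725 kPa

Pressure head at the aquifer top: ψ = h − z = 83.92 − 10.04 = 73.88 m.
P = ρgψ = 1000 × 9.81 × 73.88 = 724763 Pa ≈ 725 kPa.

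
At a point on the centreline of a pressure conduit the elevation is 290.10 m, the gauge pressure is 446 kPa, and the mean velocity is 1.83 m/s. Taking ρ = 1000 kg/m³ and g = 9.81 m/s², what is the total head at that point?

h ≈ 335.73 m

Pressure head ψ = P/(ρg) = 446×1000 / (1000 × 9.81) = 45.46 m.
Velocity head = v²/(2g) = 1.83² / (2 × 9.81) = 0.171 m.
h = z + ψ + v²/(2g) = 290.10 + 45.46 + 0.171 = 335.73 m.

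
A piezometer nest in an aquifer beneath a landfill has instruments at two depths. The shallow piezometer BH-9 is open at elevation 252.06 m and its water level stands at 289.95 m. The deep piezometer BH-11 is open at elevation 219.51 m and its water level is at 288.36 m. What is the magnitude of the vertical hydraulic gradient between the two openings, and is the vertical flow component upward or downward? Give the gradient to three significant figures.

|i_v| ≈ 0.0488; vertical flow is downward

Total head at BH-9: h = 289.95 m (water level in the standpipe).
Total head at BH-11: h = 288.36 m.
Δh = h(BH-9) − h(BH-11) = 289.95 − 288.36 = 1.59 m.
Vertical separation Δz = 252.06 − 219.51 = 32.55 m.
|i_v| = |Δh| / Δz = 1.59 / 32.55 = 0.0488.
Head is higher in the shallow piezometer, so vertical flow is downward (recharge condition).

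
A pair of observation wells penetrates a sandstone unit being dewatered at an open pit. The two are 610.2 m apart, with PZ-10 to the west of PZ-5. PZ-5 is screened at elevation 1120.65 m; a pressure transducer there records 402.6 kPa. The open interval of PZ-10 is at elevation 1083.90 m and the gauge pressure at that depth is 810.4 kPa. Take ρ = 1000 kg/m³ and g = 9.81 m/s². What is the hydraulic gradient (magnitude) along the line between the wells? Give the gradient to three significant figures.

Pressure head at PZ-5: ψ = P/(ρg) = 402.6×1000 / (1000 × 9.81) = 41.04 m.
Total head at PZ-5: h = z + ψ = 1120.65 + 41.04 = 1161.69 m.
Pressure head at PZ-10: ψ = P/(ρg) = 810.4×1000 / (1000 × 9.81) = 82.61 m.
Total head at PZ-10: h = z + ψ = 1083.90 + 82.61 = 1166.51 m.
Head difference: h(PZ-5) − h(PZ-10) = 1161.69 − 1166.51 = -4.82 m.
Hydraulic gradient: i = |Δh| / L = 4.82 / 610.2 = 0.00790.

i ≈ 0.00790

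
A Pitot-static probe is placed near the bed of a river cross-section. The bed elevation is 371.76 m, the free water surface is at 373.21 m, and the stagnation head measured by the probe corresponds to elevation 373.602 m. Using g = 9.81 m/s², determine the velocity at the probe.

Near the bed, under hydrostatic conditions, the piezometric head (z + ψ) equals the free-surface elevation, 373.21 m.
Velocity head = total − piezometric = 373.602 − 373.21 = 0.392 m.
v = √(2g·h_v) = √(2 × 9.81 × 0.392) = 2.77 m/s.

v ≈ 2.77 m/s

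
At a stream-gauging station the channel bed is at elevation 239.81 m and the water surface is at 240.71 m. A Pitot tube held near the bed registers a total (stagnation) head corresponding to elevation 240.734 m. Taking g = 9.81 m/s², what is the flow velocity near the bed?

Near the bed, under hydrostatic conditions, the piezometric head (z + ψ) equals the free-surface elevation, 240.71 m.
Velocity head = total − piezometric = 240.734 − 240.71 = 0.024 m.
v = √(2g·h_v) = √(2 × 9.81 × 0.024) = 0.686 m/s.

v ≈ 0.686 m/s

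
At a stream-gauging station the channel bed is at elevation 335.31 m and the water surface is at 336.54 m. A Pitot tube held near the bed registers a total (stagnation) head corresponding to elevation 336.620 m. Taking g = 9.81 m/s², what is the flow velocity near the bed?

v ≈ 1.25 m/s

Near the bed, under hydrostatic conditions, the piezometric head (z + ψ) equals the free-surface elevation, 336.54 m.
Velocity head = total − piezometric = 336.620 − 336.54 = 0.080 m.
v = √(2g·h_v) = √(2 × 9.81 × 0.080) = 1.25 m/s.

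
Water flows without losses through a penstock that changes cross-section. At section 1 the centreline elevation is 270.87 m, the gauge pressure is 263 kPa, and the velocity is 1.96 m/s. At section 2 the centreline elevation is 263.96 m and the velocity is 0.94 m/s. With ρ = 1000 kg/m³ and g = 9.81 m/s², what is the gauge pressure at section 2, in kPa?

Pressure head at 1: ψ₁ = P₁/(ρg) = 263×1000 / (1000 × 9.81) = 26.81 m.
Velocity heads: v₁²/2g = 1.96²/19.62 = 0.196 m; v₂²/2g = 0.94²/19.62 = 0.045 m.
Total head H = z₁ + ψ₁ + v₁²/2g = 270.87 + 26.81 + 0.196 = 297.88 m.
ψ₂ = H − z₂ − v₂²/2g = 297.88 − 263.96 − 0.045 = 33.88 m.
P₂ = ρgψ₂ = 1000 × 9.81 × 33.88 ≈ 332 kPa.

P₂ ≈ 332 kPa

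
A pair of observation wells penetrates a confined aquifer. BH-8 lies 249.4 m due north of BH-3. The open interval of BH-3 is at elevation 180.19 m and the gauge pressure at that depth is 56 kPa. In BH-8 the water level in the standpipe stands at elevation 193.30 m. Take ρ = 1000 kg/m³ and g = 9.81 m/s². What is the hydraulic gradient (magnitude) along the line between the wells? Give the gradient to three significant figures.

i ≈ 0.0297

Pressure head at BH-3: ψ = P/(ρg) = 56×1000 / (1000 × 9.81) = 5.71 m.
Total head at BH-3: h = z + ψ = 180.19 + 5.71 = 185.90 m.
Total head at BH-8: h = 193.30 m (water level in the piezometer is the total head).
Head difference: h(BH-3) − h(BH-8) = 185.90 − 193.30 = -7.40 m.
Hydraulic gradient: i = |Δh| / L = 7.40 / 249.4 = 0.0297.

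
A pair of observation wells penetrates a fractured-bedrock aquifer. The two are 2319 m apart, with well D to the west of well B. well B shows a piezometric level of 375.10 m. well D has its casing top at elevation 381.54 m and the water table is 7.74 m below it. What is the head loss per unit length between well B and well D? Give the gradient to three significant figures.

i ≈ 0.000561 m/m

Total head at well B: h = 375.10 m (water level in the piezometer is the total head).
Total head at well D: h = 381.54 − 7.74 = 373.80 m.
Head difference: h(well B) − h(well D) = 375.10 − 373.80 = 1.30 m.
Hydraulic gradient: i = |Δh| / L = 1.30 / 2319 = 0.000561.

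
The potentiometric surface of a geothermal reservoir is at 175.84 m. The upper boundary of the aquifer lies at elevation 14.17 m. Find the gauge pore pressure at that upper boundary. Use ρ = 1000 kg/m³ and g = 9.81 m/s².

Pressure head at the aquifer top: ψ = h − z = 175.84 − 14.17 = 161.67 m.
P = ρgψ = 1000 × 9.81 × 161.67 = 1585983 Pa ≈ 1590 kPa.

P ≈ 1590 kPa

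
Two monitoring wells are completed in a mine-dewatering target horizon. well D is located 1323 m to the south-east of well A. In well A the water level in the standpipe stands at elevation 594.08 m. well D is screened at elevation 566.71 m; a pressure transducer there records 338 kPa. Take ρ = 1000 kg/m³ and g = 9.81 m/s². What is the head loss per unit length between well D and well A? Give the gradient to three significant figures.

Total head at well A: h = 594.08 m (water level in the piezometer is the total head).
Pressure head at well D: ψ = P/(ρg) = 338×1000 / (1000 × 9.81) = 34.45 m.
Total head at well D: h = z + ψ = 566.71 + 34.45 = 601.16 m.
Head difference: h(well A) − h(well D) = 594.08 − 601.16 = -7.08 m.
Hydraulic gradient: i = |Δh| / L = 7.08 / 1323 = 0.00535.

i ≈ 0.00535 m/m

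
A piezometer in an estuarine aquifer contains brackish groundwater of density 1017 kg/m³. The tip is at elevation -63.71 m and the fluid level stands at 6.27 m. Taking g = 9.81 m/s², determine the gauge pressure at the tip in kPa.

Pressure head ψ = h − z = 6.27 − (-63.71) = 69.98 m.
P = ρgψ = 1017 × 9.81 × 69.98 = 698174 Pa ≈ 698 kPa.

P ≈ 698 kPa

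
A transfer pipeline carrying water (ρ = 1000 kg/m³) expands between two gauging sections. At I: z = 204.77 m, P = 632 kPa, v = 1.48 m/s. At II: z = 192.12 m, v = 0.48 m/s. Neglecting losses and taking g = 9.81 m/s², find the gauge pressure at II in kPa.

P₂ ≈ 757 kPa

Pressure head at I: ψ₁ = P₁/(ρg) = 632×1000 / (1000 × 9.81) = 64.42 m.
Velocity heads: v₁²/2g = 1.48²/19.62 = 0.112 m; v₂²/2g = 0.48²/19.62 = 0.012 m.
Total head H = z₁ + ψ₁ + v₁²/2g = 204.77 + 64.42 + 0.112 = 269.30 m.
ψ₂ = H − z₂ − v₂²/2g = 269.30 − 192.12 − 0.012 = 77.17 m.
P₂ = ρgψ₂ = 1000 × 9.81 × 77.17 ≈ 757 kPa.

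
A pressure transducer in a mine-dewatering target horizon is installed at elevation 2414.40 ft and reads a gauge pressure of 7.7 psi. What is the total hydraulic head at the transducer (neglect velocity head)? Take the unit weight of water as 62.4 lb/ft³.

ψ = 144·P/γ = 144 × 7.7 / 62.4 = 17.77 ft.
h = z + ψ = 2414.40 + 17.77 = 2432.17 ft.

h ≈ 2432.17 ft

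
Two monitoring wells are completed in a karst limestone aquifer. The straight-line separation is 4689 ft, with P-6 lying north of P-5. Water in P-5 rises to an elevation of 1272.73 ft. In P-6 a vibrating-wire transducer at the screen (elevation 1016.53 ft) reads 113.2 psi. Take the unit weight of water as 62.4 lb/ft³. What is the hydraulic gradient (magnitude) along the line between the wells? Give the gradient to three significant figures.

Total head at P-5: h = 1272.73 ft (water level in the piezometer is the total head).
Pressure head at P-6: ψ = 144·P/γ = 144 × 113.2 / 62.4 = 261.23 ft.
Total head at P-6: h = z + ψ = 1016.53 + 261.23 = 1277.76 ft.
Head difference: h(P-5) − h(P-6) = 1272.73 − 1277.76 = -5.03 ft.
Hydraulic gradient: i = |Δh| / L = 5.03 / 4689 = 0.00107.

i ≈ 0.00107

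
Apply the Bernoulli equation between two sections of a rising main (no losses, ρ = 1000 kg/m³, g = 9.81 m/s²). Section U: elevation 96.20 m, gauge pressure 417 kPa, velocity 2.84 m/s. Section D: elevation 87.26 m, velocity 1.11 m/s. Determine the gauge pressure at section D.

P₂ ≈ 508 kPa

Pressure head at U: ψ₁ = P₁/(ρg) = 417×1000 / (1000 × 9.81) = 42.51 m.
Velocity heads: v₁²/2g = 2.84²/19.62 = 0.411 m; v₂²/2g = 1.11²/19.62 = 0.063 m.
Total head H = z₁ + ψ₁ + v₁²/2g = 96.20 + 42.51 + 0.411 = 139.12 m.
ψ₂ = H − z₂ − v₂²/2g = 139.12 − 87.26 − 0.063 = 51.80 m.
P₂ = ρgψ₂ = 1000 × 9.81 × 51.80 ≈ 508 kPa.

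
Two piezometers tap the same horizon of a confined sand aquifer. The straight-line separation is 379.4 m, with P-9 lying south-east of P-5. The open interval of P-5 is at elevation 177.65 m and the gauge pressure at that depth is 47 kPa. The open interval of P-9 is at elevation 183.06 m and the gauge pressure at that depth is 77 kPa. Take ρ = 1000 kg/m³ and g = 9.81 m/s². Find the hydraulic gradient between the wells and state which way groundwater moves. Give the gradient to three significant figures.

Pressure head at P-5: ψ = P/(ρg) = 47×1000 / (1000 × 9.81) = 4.79 m.
Total head at P-5: h = z + ψ = 177.65 + 4.79 = 182.44 m.
Pressure head at P-9: ψ = P/(ρg) = 77×1000 / (1000 × 9.81) = 7.85 m.
Total head at P-9: h = z + ψ = 183.06 + 7.85 = 190.91 m.
Head difference: h(P-5) − h(P-9) = 182.44 − 190.91 = -8.47 m.
Hydraulic gradient: i = |Δh| / L = 8.47 / 379.4 = 0.0223.
Flow is from higher to lower head: from P-9 toward P-5, i.e. toward the north-west.

i ≈ 0.0223; groundwater flows toward the north-west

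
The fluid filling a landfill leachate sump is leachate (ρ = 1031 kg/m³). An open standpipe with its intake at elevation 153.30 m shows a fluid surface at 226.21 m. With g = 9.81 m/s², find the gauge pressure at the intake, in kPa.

Pressure head ψ = h − z = 226.21 − 153.30 = 72.91 m.
P = ρgψ = 1031 × 9.81 × 72.91 = 737420 Pa ≈ 737 kPa.

P ≈ 737 kPa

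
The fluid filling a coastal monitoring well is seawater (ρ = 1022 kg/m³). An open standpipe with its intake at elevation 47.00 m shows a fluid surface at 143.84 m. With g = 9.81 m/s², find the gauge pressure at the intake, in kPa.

P ≈ 971 kPa

Pressure head ψ = h − z = 143.84 − 47.00 = 96.84 m.
P = ρgψ = 1022 × 9.81 × 96.84 = 970900 Pa ≈ 971 kPa.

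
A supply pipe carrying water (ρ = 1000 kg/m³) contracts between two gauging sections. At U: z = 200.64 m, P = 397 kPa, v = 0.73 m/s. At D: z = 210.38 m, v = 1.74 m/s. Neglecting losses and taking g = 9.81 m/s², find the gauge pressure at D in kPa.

Pressure head at U: ψ₁ = P₁/(ρg) = 397×1000 / (1000 × 9.81) = 40.47 m.
Velocity heads: v₁²/2g = 0.73²/19.62 = 0.027 m; v₂²/2g = 1.74²/19.62 = 0.154 m.
Total head H = z₁ + ψ₁ + v₁²/2g = 200.64 + 40.47 + 0.027 = 241.14 m.
ψ₂ = H − z₂ − v₂²/2g = 241.14 − 210.38 − 0.154 = 30.61 m.
P₂ = ρgψ₂ = 1000 × 9.81 × 30.61 ≈ 300 kPa.

P₂ ≈ 300 kPa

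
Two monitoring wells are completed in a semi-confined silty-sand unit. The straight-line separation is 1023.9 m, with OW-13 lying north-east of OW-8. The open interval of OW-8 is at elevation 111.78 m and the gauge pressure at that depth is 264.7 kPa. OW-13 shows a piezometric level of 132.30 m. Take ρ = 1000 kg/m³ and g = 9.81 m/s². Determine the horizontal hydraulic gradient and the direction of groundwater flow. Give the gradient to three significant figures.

i ≈ 0.00631; groundwater flows toward the north-east

Pressure head at OW-8: ψ = P/(ρg) = 264.7×1000 / (1000 × 9.81) = 26.98 m.
Total head at OW-8: h = z + ψ = 111.78 + 26.98 = 138.76 m.
Total head at OW-13: h = 132.30 m (water level in the piezometer is the total head).
Head difference: h(OW-8) − h(OW-13) = 138.76 − 132.30 = 6.46 m.
Hydraulic gradient: i = |Δh| / L = 6.46 / 1023.9 = 0.00631.
Flow is from higher to lower head: from OW-8 toward OW-13, i.e. toward the north-east.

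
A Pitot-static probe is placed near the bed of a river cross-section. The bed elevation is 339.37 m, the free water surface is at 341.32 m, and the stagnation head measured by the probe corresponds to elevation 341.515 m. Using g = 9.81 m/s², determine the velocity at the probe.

v ≈ 1.96 m/s

Near the bed, under hydrostatic conditions, the piezometric head (z + ψ) equals the free-surface elevation, 341.32 m.
Velocity head = total − piezometric = 341.515 − 341.32 = 0.195 m.
v = √(2g·h_v) = √(2 × 9.81 × 0.195) = 1.96 m/s.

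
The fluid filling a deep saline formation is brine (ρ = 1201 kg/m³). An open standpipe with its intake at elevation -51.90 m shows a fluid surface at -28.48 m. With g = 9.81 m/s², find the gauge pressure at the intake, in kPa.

P ≈ 276 kPa

Pressure head ψ = h − z = -28.48 − (-51.90) = 23.42 m.
P = ρgψ = 1201 × 9.81 × 23.42 = 275930 Pa ≈ 276 kPa.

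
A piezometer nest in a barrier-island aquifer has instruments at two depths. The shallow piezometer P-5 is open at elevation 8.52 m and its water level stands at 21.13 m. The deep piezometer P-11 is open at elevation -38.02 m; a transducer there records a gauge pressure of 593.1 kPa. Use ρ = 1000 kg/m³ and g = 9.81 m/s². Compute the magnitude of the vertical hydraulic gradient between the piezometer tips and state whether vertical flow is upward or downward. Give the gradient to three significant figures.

|i_v| ≈ 0.0281; vertical flow is upward

Total head at P-5: h = 21.13 m (water level in the standpipe).
Pressure head at P-11: ψ = P/(ρg) = 593.1×1000 / (1000 × 9.81) = 60.46 m.
Total head at P-11: h = z + ψ = -38.02 + 60.46 = 22.44 m.
Δh = h(P-5) − h(P-11) = 21.13 − 22.44 = -1.31 m.
Vertical separation Δz = 8.52 − (-38.02) = 46.54 m.
|i_v| = |Δh| / Δz = 1.31 / 46.54 = 0.0281.
Head is higher in the deep piezometer, so vertical flow is upward (discharge condition).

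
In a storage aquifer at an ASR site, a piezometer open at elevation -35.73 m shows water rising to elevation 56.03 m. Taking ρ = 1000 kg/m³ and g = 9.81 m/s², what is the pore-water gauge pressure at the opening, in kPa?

P ≈ 900 kPa

Pressure head ψ = h − z = 56.03 − (-35.73) = 91.76 m.
P = ρgψ = 1000 × 9.81 × 91.76 = 900166 Pa ≈ 900 kPa.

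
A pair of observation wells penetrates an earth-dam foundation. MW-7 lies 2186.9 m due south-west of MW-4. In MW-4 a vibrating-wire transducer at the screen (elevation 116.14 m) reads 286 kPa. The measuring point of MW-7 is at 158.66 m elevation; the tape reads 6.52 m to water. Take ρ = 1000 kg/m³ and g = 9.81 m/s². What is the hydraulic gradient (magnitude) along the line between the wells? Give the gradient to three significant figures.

i ≈ 0.00313

Pressure head at MW-4: ψ = P/(ρg) = 286×1000 / (1000 × 9.81) = 29.15 m.
Total head at MW-4: h = z + ψ = 116.14 + 29.15 = 145.29 m.
Total head at MW-7: h = 158.66 − 6.52 = 152.14 m.
Head difference: h(MW-4) − h(MW-7) = 145.29 − 152.14 = -6.85 m.
Hydraulic gradient: i = |Δh| / L = 6.85 / 2186.9 = 0.00313.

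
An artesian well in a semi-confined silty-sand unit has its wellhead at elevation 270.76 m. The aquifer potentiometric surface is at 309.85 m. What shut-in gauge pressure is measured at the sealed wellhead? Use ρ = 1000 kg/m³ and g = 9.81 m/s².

Head above the cap: Δh = 309.85 − 270.76 = 39.09 m.
P = ρgΔh = 1000 × 9.81 × 39.09 = 383473 Pa ≈ 383 kPa.

P ≈ 383 kPa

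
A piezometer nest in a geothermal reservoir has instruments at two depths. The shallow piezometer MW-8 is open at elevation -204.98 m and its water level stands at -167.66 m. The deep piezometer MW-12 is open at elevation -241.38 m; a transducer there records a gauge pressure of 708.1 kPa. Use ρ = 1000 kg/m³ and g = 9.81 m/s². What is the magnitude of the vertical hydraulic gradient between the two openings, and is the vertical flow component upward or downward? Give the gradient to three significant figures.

Total head at MW-8: h = -167.66 m (water level in the standpipe).
Pressure head at MW-12: ψ = P/(ρg) = 708.1×1000 / (1000 × 9.81) = 72.18 m.
Total head at MW-12: h = z + ψ = -241.38 + 72.18 = -169.20 m.
Δh = h(MW-8) − h(MW-12) = -167.66 − (-169.20) = 1.54 m.
Vertical separation Δz = -204.98 − (-241.38) = 36.40 m.
|i_v| = |Δh| / Δz = 1.54 / 36.40 = 0.0423.
Head is higher in the shallow piezometer, so vertical flow is downward (recharge condition).

|i_v| ≈ 0.0423; vertical flow is downward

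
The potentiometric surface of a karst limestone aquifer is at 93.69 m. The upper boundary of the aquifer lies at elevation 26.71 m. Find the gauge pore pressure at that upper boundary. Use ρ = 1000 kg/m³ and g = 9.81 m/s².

P ≈ 657 kPa

Pressure head at the aquifer top: ψ = h − z = 93.69 − 26.71 = 66.98 m.
P = ρgψ = 1000 × 9.81 × 66.98 = 657074 Pa ≈ 657 kPa.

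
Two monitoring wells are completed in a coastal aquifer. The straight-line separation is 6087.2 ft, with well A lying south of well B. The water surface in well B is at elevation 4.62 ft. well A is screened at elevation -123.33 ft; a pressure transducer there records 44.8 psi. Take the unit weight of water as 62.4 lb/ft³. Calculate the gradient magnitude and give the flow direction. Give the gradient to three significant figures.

i ≈ 0.00404; groundwater flows toward the south

Total head at well B: h = 4.62 ft (water level in the piezometer is the total head).
Pressure head at well A: ψ = 144·P/γ = 144 × 44.8 / 62.4 = 103.38 ft.
Total head at well A: h = z + ψ = -123.33 + 103.38 = -19.95 ft.
Head difference: h(well B) − h(well A) = 4.62 − (-19.95) = 24.57 ft.
Hydraulic gradient: i = |Δh| / L = 24.57 / 6087.2 = 0.00404.
Flow is from higher to lower head: from well B toward well A, i.e. toward the south.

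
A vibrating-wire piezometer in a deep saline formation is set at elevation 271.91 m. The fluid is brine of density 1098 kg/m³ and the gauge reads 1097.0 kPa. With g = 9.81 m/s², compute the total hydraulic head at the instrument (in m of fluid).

ψ = P/(ρg) = 1097.0×1000 / (1098 × 9.81) = 101.84 m.
h = z + ψ = 271.91 + 101.84 = 373.75 m.

h ≈ 373.75 m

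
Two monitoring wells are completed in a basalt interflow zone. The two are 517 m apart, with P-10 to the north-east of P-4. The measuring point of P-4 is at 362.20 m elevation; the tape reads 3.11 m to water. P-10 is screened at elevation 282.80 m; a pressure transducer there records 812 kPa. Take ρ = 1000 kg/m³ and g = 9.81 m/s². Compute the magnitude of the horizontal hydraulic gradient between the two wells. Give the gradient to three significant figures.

i ≈ 0.0125

Total head at P-4: h = 362.20 − 3.11 = 359.09 m.
Pressure head at P-10: ψ = P/(ρg) = 812×1000 / (1000 × 9.81) = 82.77 m.
Total head at P-10: h = z + ψ = 282.80 + 82.77 = 365.57 m.
Head difference: h(P-4) − h(P-10) = 359.09 − 365.57 = -6.48 m.
Hydraulic gradient: i = |Δh| / L = 6.48 / 517 = 0.0125.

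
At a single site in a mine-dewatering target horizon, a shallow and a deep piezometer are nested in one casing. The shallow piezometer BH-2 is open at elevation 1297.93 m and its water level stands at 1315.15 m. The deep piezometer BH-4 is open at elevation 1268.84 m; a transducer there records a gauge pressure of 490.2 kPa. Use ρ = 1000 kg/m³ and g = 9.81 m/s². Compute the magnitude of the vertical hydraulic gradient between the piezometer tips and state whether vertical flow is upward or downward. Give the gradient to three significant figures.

|i_v| ≈ 0.126; vertical flow is upward

Total head at BH-2: h = 1315.15 m (water level in the standpipe).
Pressure head at BH-4: ψ = P/(ρg) = 490.2×1000 / (1000 × 9.81) = 49.97 m.
Total head at BH-4: h = z + ψ = 1268.84 + 49.97 = 1318.81 m.
Δh = h(BH-2) − h(BH-4) = 1315.15 − 1318.81 = -3.66 m.
Vertical separation Δz = 1297.93 − 1268.84 = 29.09 m.
|i_v| = |Δh| / Δz = 3.66 / 29.09 = 0.126.
Head is higher in the deep piezometer, so vertical flow is upward (discharge condition).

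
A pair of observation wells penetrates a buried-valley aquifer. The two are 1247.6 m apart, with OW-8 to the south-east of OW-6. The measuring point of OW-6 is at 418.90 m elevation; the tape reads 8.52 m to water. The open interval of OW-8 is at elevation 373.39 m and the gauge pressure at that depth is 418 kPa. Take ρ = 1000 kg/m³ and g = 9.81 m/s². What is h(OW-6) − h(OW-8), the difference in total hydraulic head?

Total head at OW-6: h = 418.90 − 8.52 = 410.38 m.
Pressure head at OW-8: ψ = P/(ρg) = 418×1000 / (1000 × 9.81) = 42.61 m.
Total head at OW-8: h = z + ψ = 373.39 + 42.61 = 416.00 m.
Head difference: h(OW-6) − h(OW-8) = 410.38 − 416.00 = -5.62 m.

Δh ≈ -5.62 m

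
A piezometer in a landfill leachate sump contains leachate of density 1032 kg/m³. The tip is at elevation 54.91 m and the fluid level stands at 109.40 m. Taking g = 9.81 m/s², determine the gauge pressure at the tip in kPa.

P ≈ 552 kPa

Pressure head ψ = h − z = 109.40 − 54.91 = 54.49 m.
P = ρgψ = 1032 × 9.81 × 54.49 = 551652 Pa ≈ 552 kPa.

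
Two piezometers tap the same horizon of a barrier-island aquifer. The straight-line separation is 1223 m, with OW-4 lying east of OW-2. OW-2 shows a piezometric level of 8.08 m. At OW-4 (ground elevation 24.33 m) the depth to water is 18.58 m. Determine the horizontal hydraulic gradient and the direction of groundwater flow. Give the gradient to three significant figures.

Total head at OW-2: h = 8.08 m (water level in the piezometer is the total head).
Total head at OW-4: h = 24.33 − 18.58 = 5.75 m.
Head difference: h(OW-2) − h(OW-4) = 8.08 − 5.75 = 2.33 m.
Hydraulic gradient: i = |Δh| / L = 2.33 / 1223 = 0.00191.
Flow is from higher to lower head: from OW-2 toward OW-4, i.e. toward the east.

i ≈ 0.00191; groundwater flows toward the east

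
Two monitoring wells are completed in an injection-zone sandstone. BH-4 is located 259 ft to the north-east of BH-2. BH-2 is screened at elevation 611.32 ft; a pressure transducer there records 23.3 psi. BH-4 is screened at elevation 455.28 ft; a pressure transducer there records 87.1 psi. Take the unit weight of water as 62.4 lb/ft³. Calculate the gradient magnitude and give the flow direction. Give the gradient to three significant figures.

i ≈ 0.0340; groundwater flows toward the north-east

Pressure head at BH-2: ψ = 144·P/γ = 144 × 23.3 / 62.4 = 53.77 ft.
Total head at BH-2: h = z + ψ = 611.32 + 53.77 = 665.09 ft.
Pressure head at BH-4: ψ = 144·P/γ = 144 × 87.1 / 62.4 = 201.00 ft.
Total head at BH-4: h = z + ψ = 455.28 + 201.00 = 656.28 ft.
Head difference: h(BH-2) − h(BH-4) = 665.09 − 656.28 = 8.81 ft.
Hydraulic gradient: i = |Δh| / L = 8.81 / 259 = 0.0340.
Flow is from higher to lower head: from BH-2 toward BH-4, i.e. toward the north-east.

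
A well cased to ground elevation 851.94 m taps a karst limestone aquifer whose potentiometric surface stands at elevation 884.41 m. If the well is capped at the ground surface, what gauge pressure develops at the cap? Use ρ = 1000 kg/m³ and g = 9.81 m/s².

P ≈ 319 kPa

Head above the cap: Δh = 884.41 − 851.94 = 32.47 m.
P = ρgΔh = 1000 × 9.81 × 32.47 = 318531 Pa ≈ 319 kPa.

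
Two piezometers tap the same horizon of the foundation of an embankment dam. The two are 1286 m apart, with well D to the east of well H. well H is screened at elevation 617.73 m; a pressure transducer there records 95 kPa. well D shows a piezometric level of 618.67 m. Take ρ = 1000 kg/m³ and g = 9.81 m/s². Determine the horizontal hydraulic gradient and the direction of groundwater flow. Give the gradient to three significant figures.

i ≈ 0.00680; groundwater flows toward the east

Pressure head at well H: ψ = P/(ρg) = 95×1000 / (1000 × 9.81) = 9.68 m.
Total head at well H: h = z + ψ = 617.73 + 9.68 = 627.41 m.
Total head at well D: h = 618.67 m (water level in the piezometer is the total head).
Head difference: h(well H) − h(well D) = 627.41 − 618.67 = 8.74 m.
Hydraulic gradient: i = |Δh| / L = 8.74 / 1286 = 0.00680.
Flow is from higher to lower head: from well H toward well D, i.e. toward the east.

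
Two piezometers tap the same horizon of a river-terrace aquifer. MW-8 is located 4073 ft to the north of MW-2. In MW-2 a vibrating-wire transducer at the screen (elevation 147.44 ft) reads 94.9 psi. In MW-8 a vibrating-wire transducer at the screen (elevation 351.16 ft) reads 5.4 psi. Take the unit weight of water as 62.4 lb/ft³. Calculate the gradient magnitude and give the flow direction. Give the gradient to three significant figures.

i ≈ 0.000692; groundwater flows toward the north

Pressure head at MW-2: ψ = 144·P/γ = 144 × 94.9 / 62.4 = 219.00 ft.
Total head at MW-2: h = z + ψ = 147.44 + 219.00 = 366.44 ft.
Pressure head at MW-8: ψ = 144·P/γ = 144 × 5.4 / 62.4 = 12.46 ft.
Total head at MW-8: h = z + ψ = 351.16 + 12.46 = 363.62 ft.
Head difference: h(MW-2) − h(MW-8) = 366.44 − 363.62 = 2.82 ft.
Hydraulic gradient: i = |Δh| / L = 2.82 / 4073 = 0.000692.
Flow is from higher to lower head: from MW-2 toward MW-8, i.e. toward the north.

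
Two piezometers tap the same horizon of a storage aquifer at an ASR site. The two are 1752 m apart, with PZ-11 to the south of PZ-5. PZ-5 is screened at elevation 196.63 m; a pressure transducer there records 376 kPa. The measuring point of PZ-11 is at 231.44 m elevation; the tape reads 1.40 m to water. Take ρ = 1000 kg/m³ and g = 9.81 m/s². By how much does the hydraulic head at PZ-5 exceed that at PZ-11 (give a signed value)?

Δh ≈ 4.92 m

Pressure head at PZ-5: ψ = P/(ρg) = 376×1000 / (1000 × 9.81) = 38.33 m.
Total head at PZ-5: h = z + ψ = 196.63 + 38.33 = 234.96 m.
Total head at PZ-11: h = 231.44 − 1.40 = 230.04 m.
Head difference: h(PZ-5) − h(PZ-11) = 234.96 − 230.04 = 4.92 m.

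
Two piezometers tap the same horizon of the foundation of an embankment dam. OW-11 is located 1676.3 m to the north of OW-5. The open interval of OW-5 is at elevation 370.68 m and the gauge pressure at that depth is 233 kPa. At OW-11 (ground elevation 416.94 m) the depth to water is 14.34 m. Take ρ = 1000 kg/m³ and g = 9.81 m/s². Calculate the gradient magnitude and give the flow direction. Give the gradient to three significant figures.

i ≈ 0.00487; groundwater flows toward the south

Pressure head at OW-5: ψ = P/(ρg) = 233×1000 / (1000 × 9.81) = 23.75 m.
Total head at OW-5: h = z + ψ = 370.68 + 23.75 = 394.43 m.
Total head at OW-11: h = 416.94 − 14.34 = 402.60 m.
Head difference: h(OW-5) − h(OW-11) = 394.43 − 402.60 = -8.17 m.
Hydraulic gradient: i = |Δh| / L = 8.17 / 1676.3 = 0.00487.
Flow is from higher to lower head: from OW-11 toward OW-5, i.e. toward the south.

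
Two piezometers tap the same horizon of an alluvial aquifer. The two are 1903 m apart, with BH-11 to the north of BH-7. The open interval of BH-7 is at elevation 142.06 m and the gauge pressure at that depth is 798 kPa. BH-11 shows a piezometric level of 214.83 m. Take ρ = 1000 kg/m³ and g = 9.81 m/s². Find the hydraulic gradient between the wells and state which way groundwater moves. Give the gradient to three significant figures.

i ≈ 0.00451; groundwater flows toward the north

Pressure head at BH-7: ψ = P/(ρg) = 798×1000 / (1000 × 9.81) = 81.35 m.
Total head at BH-7: h = z + ψ = 142.06 + 81.35 = 223.41 m.
Total head at BH-11: h = 214.83 m (water level in the piezometer is the total head).
Head difference: h(BH-7) − h(BH-11) = 223.41 − 214.83 = 8.58 m.
Hydraulic gradient: i = |Δh| / L = 8.58 / 1903 = 0.00451.
Flow is from higher to lower head: from BH-7 toward BH-11, i.e. toward the north.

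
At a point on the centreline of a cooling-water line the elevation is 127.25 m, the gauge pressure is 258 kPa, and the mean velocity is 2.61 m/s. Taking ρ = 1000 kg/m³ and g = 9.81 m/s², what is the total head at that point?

Pressure head ψ = P/(ρg) = 258×1000 / (1000 × 9.81) = 26.30 m.
Velocity head = v²/(2g) = 2.61² / (2 × 9.81) = 0.347 m.
h = z + ψ + v²/(2g) = 127.25 + 26.30 + 0.347 = 153.90 m.

h ≈ 153.90 m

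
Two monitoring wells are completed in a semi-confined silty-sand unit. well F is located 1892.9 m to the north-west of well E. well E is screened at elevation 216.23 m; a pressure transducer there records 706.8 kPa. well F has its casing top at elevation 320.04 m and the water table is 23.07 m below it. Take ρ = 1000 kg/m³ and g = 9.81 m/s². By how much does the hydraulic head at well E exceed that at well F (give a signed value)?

Pressure head at well E: ψ = P/(ρg) = 706.8×1000 / (1000 × 9.81) = 72.05 m.
Total head at well E: h = z + ψ = 216.23 + 72.05 = 288.28 m.
Total head at well F: h = 320.04 − 23.07 = 296.97 m.
Head difference: h(well E) − h(well F) = 288.28 − 296.97 = -8.69 m.

Δh ≈ -8.69 m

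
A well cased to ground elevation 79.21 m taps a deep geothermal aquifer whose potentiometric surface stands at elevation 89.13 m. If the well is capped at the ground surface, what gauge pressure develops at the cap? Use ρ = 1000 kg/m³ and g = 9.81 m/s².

Head above the cap: Δh = 89.13 − 79.21 = 9.92 m.
P = ρgΔh = 1000 × 9.81 × 9.92 = 97315 Pa ≈ 97.3 kPa.

P ≈ 97.3 kPa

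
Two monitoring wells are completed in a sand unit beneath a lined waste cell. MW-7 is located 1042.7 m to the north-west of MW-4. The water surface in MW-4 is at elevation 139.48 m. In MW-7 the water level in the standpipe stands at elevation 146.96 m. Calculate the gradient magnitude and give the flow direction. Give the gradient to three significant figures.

i ≈ 0.00717; groundwater flows toward the south-east

Total head at MW-4: h = 139.48 m (water level in the piezometer is the total head).
Total head at MW-7: h = 146.96 m (water level in the piezometer is the total head).
Head difference: h(MW-4) − h(MW-7) = 139.48 − 146.96 = -7.48 m.
Hydraulic gradient: i = |Δh| / L = 7.48 / 1042.7 = 0.00717.
Flow is from higher to lower head: from MW-7 toward MW-4, i.e. toward the south-east.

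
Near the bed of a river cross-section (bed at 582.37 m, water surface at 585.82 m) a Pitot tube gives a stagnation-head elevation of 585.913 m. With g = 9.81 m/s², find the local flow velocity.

Near the bed, under hydrostatic conditions, the piezometric head (z + ψ) equals the free-surface elevation, 585.82 m.
Velocity head = total − piezometric = 585.913 − 585.82 = 0.093 m.
v = √(2g·h_v) = √(2 × 9.81 × 0.093) = 1.35 m/s.

v ≈ 1.35 m/s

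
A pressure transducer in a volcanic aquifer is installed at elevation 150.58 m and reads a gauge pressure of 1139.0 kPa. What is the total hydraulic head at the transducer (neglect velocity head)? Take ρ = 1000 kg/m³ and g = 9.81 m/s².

h ≈ 266.69 m

ψ = P/(ρg) = 1139.0×1000 / (1000 × 9.81) = 116.11 m.
h = z + ψ = 150.58 + 116.11 = 266.69 m.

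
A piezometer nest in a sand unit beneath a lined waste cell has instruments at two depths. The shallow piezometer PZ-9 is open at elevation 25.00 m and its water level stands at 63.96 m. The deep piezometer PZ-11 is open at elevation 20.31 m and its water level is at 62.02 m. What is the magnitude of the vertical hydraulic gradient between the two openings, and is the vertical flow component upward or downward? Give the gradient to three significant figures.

Total head at PZ-9: h = 63.96 m (water level in the standpipe).
Total head at PZ-11: h = 62.02 m.
Δh = h(PZ-9) − h(PZ-11) = 63.96 − 62.02 = 1.94 m.
Vertical separation Δz = 25.00 − 20.31 = 4.69 m.
|i_v| = |Δh| / Δz = 1.94 / 4.69 = 0.414.
Head is higher in the shallow piezometer, so vertical flow is downward (recharge condition).

|i_v| ≈ 0.414; vertical flow is downward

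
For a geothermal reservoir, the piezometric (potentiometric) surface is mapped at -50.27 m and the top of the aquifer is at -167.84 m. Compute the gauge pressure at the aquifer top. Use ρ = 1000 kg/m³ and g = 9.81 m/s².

P ≈ 1150 kPa

Pressure head at the aquifer top: ψ = h − z = -50.27 − (-167.84) = 117.57 m.
P = ρgψ = 1000 × 9.81 × 117.57 = 1153362 Pa ≈ 1150 kPa.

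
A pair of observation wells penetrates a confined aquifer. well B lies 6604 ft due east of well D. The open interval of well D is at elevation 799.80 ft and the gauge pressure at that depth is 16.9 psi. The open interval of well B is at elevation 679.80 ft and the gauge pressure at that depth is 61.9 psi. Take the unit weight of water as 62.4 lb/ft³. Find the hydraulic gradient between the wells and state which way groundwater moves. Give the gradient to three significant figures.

i ≈ 0.00245; groundwater flows toward the east

Pressure head at well D: ψ = 144·P/γ = 144 × 16.9 / 62.4 = 39.00 ft.
Total head at well D: h = z + ψ = 799.80 + 39.00 = 838.80 ft.
Pressure head at well B: ψ = 144·P/γ = 144 × 61.9 / 62.4 = 142.85 ft.
Total head at well B: h = z + ψ = 679.80 + 142.85 = 822.65 ft.
Head difference: h(well D) − h(well B) = 838.80 − 822.65 = 16.15 ft.
Hydraulic gradient: i = |Δh| / L = 16.15 / 6604 = 0.00245.
Flow is from higher to lower head: from well D toward well B, i.e. toward the east.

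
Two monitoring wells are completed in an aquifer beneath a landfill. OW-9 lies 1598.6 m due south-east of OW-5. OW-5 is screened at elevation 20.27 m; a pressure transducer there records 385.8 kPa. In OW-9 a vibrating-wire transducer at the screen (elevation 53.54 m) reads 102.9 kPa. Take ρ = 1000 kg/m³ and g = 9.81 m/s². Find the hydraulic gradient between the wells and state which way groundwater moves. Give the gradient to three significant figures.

Pressure head at OW-5: ψ = P/(ρg) = 385.8×1000 / (1000 × 9.81) = 39.33 m.
Total head at OW-5: h = z + ψ = 20.27 + 39.33 = 59.60 m.
Pressure head at OW-9: ψ = P/(ρg) = 102.9×1000 / (1000 × 9.81) = 10.49 m.
Total head at OW-9: h = z + ψ = 53.54 + 10.49 = 64.03 m.
Head difference: h(OW-5) − h(OW-9) = 59.60 − 64.03 = -4.43 m.
Hydraulic gradient: i = |Δh| / L = 4.43 / 1598.6 = 0.00277.
Flow is from higher to lower head: from OW-9 toward OW-5, i.e. toward the north-west.

i ≈ 0.00277; groundwater flows toward the north-west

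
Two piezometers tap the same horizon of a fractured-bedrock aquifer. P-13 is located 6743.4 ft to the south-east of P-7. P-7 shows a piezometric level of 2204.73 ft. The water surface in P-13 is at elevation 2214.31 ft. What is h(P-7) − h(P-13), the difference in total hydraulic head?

Total head at P-7: h = 2204.73 ft (water level in the piezometer is the total head).
Total head at P-13: h = 2214.31 ft (water level in the piezometer is the total head).
Head difference: h(P-7) − h(P-13) = 2204.73 − 2214.31 = -9.58 ft.

Δh ≈ -9.58 ft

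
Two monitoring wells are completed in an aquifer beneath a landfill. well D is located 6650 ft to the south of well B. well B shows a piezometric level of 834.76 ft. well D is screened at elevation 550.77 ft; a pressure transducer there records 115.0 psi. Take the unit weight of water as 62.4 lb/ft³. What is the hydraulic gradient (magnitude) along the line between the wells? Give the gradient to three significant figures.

i ≈ 0.00280

Total head at well B: h = 834.76 ft (water level in the piezometer is the total head).
Pressure head at well D: ψ = 144·P/γ = 144 × 115.0 / 62.4 = 265.38 ft.
Total head at well D: h = z + ψ = 550.77 + 265.38 = 816.15 ft.
Head difference: h(well B) − h(well D) = 834.76 − 816.15 = 18.61 ft.
Hydraulic gradient: i = |Δh| / L = 18.61 / 6650 = 0.00280.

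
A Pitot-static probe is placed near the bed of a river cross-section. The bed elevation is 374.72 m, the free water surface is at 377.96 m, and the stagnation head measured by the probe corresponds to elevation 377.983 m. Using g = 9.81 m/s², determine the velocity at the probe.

Near the bed, under hydrostatic conditions, the piezometric head (z + ψ) equals the free-surface elevation, 377.96 m.
Velocity head = total − piezometric = 377.983 − 377.96 = 0.023 m.
v = √(2g·h_v) = √(2 × 9.81 × 0.023) = 0.672 m/s.

v ≈ 0.672 m/s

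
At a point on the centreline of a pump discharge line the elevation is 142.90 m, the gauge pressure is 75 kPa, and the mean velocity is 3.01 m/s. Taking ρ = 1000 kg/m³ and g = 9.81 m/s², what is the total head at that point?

Pressure head ψ = P/(ρg) = 75×1000 / (1000 × 9.81) = 7.65 m.
Velocity head = v²/(2g) = 3.01² / (2 × 9.81) = 0.462 m.
h = z + ψ + v²/(2g) = 142.90 + 7.65 + 0.462 = 151.01 m.

h ≈ 151.01 m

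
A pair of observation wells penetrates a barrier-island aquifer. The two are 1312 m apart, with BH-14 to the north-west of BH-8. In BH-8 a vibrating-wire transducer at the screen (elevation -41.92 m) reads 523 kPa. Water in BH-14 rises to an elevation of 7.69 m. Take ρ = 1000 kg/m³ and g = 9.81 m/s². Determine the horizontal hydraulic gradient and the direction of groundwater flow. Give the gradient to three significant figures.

Pressure head at BH-8: ψ = P/(ρg) = 523×1000 / (1000 × 9.81) = 53.31 m.
Total head at BH-8: h = z + ψ = -41.92 + 53.31 = 11.39 m.
Total head at BH-14: h = 7.69 m (water level in the piezometer is the total head).
Head difference: h(BH-8) − h(BH-14) = 11.39 − 7.69 = 3.70 m.
Hydraulic gradient: i = |Δh| / L = 3.70 / 1312 = 0.00282.
Flow is from higher to lower head: from BH-8 toward BH-14, i.e. toward the north-west.

i ≈ 0.00282; groundwater flows toward the north-west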